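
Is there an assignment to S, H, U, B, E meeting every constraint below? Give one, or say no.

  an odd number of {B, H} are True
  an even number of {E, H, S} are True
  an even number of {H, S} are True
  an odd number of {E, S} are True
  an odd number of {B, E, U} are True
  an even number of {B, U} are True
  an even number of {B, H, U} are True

Adding constraints 2, 3, 5, 6 mod 2: every variable appears an even number of times on the left, so the left side is 0.
But the right sides sum to 1 (mod 2). 0 ≠ 1 — the system is inconsistent.

Unsatisfiable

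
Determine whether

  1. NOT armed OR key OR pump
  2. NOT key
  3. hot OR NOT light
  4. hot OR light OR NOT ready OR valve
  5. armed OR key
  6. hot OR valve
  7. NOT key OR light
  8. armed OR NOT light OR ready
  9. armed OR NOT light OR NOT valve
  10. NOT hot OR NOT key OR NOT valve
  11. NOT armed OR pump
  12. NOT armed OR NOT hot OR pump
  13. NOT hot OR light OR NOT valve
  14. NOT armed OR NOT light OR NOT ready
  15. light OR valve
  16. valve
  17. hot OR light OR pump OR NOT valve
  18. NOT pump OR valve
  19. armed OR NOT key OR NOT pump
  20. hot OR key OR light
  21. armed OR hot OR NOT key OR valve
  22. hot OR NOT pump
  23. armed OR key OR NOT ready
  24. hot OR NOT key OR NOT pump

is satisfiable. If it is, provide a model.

ready = False, valve = True, armed = True, hot = True, key = False, pump = True, light = True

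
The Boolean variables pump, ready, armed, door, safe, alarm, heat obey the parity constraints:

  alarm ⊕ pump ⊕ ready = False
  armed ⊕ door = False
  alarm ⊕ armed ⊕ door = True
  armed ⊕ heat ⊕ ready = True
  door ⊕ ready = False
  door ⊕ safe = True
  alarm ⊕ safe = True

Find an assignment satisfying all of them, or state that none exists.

pump: False, ready: True, armed: True, door: True, safe: False, alarm: True, heat: True

alarm ⊕ pump ⊕ ready = T ⊕ F ⊕ T = False ✓
armed ⊕ door = T ⊕ T = False ✓
alarm ⊕ armed ⊕ door = T ⊕ T ⊕ T = True ✓
armed ⊕ heat ⊕ ready = T ⊕ T ⊕ T = True ✓
door ⊕ ready = T ⊕ T = False ✓
door ⊕ safe = T ⊕ F = True ✓
alarm ⊕ safe = T ⊕ F = True ✓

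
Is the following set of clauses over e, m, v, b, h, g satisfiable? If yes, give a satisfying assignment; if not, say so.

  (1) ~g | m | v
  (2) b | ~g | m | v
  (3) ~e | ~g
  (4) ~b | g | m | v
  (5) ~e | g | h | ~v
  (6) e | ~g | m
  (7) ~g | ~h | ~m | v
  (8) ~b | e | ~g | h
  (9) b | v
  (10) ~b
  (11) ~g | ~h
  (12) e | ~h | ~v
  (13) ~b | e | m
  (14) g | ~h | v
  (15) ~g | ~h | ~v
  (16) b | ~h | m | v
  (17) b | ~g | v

e = True, m = False, v = True, b = False, h = True, g = False

Unit clause (~b) forces b = False.
In (b | v) only v is left, so v = True.
Set e = True.
  then (~e | ~g) forces g = False.
  then (~e | g | h | ~v) forces h = True.
Set m = False.
All clauses satisfied.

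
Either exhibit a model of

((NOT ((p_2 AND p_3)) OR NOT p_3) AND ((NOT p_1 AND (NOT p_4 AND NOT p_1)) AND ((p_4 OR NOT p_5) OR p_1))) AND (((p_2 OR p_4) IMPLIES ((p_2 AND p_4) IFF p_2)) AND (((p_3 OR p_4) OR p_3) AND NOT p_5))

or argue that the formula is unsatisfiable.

p_1=F, p_2=F, p_3=T, p_4=F, p_5=F

  (NOT ((p_2 AND p_3)) OR NOT p_3) AND ((NOT p_1 AND (NOT p_4 AND NOT p_1)) AND ((p_4 OR NOT p_5) OR p_1)) = True
    NOT ((p_2 AND p_3)) OR NOT p_3 = True
      NOT ((p_2 AND p_3)) = True
        p_2 AND p_3 = False
      NOT p_3 = False
    (NOT p_1 AND (NOT p_4 AND NOT p_1)) AND ((p_4 OR NOT p_5) OR p_1) = True
      NOT p_1 AND (NOT p_4 AND NOT p_1) = True
        NOT p_1 = True
        NOT p_4 AND NOT p_1 = True
          NOT p_4 = True
          NOT p_1 = True
      (p_4 OR NOT p_5) OR p_1 = True
        p_4 OR NOT p_5 = True
          NOT p_5 = True
  ((p_2 OR p_4) IMPLIES ((p_2 AND p_4) IFF p_2)) AND (((p_3 OR p_4) OR p_3) AND NOT p_5) = True
    (p_2 OR p_4) IMPLIES ((p_2 AND p_4) IFF p_2) = True
      p_2 OR p_4 = False
      (p_2 AND p_4) IFF p_2 = True
        p_2 AND p_4 = False
    ((p_3 OR p_4) OR p_3) AND NOT p_5 = True
      (p_3 OR p_4) OR p_3 = True
        p_3 OR p_4 = True
      NOT p_5 = True
Both conjuncts True, so the formula holds.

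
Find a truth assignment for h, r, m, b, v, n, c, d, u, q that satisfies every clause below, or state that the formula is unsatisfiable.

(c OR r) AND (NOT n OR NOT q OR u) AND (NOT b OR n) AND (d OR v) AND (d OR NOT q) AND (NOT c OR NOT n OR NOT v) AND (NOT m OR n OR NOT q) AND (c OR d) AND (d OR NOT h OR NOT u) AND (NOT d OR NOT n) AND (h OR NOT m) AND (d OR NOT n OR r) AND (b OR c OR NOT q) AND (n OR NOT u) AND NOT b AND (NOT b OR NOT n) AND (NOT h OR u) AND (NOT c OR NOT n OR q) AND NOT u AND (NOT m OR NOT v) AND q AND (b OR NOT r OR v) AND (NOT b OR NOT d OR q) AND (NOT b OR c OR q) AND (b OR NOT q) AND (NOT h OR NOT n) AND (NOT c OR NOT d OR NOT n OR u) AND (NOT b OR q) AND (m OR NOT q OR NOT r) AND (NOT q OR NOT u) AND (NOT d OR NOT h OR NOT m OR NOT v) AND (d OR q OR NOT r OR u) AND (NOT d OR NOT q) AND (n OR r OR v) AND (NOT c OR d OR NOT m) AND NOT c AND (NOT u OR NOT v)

UNSATISFIABLE

Case q = True:
  (d OR NOT q) forces d = True.
  Clause (NOT d OR NOT q) is falsified — contradiction.
Case q = False:
  Clause (q) is falsified — contradiction.
Both cases fail, so the formula is unsatisfiable.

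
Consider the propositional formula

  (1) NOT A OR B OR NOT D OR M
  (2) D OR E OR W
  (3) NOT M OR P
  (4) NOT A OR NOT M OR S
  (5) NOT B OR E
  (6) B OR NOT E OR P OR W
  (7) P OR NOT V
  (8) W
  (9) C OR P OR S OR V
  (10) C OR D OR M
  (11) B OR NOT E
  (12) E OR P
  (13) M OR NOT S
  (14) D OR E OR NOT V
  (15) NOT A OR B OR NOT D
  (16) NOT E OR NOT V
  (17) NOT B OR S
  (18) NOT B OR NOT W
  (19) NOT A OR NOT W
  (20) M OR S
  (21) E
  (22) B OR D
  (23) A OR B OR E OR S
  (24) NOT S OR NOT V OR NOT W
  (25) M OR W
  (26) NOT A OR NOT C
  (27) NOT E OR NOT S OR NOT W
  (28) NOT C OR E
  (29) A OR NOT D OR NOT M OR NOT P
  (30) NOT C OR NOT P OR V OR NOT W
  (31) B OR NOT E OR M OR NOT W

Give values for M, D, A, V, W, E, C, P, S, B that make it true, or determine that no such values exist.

No satisfying assignment exists.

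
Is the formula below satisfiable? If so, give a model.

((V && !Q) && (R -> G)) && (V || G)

V=T, Q=F, R=T, G=T

  (V && !Q) && (R -> G) = True
    V && !Q = True
      !Q = True
    R -> G = True
  V || G = True
Both conjuncts True, so the formula holds.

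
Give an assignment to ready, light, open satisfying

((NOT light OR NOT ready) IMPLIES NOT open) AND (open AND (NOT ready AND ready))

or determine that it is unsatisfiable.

The formula is unsatisfiable.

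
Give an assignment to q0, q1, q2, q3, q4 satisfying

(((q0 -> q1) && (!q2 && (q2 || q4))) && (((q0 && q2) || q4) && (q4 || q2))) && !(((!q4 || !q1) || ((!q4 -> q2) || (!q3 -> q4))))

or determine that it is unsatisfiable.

The conjunct !(((!q4 || !q1) || ((!q4 -> q2) || (!q3 -> q4)))) is unsatisfiable on its own:
  q4 = True: this becomes !((!q1 || True)) = False.
  q4 = False: this becomes !((True || (q2 || q3))) = False.
So the whole conjunction is unsatisfiable.

No satisfying assignment exists.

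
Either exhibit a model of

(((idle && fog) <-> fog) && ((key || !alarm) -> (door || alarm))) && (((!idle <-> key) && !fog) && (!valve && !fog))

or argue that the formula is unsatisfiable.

valve=F, key=T, fog=F, door=T, idle=F, alarm=T

  ((idle && fog) <-> fog) && ((key || !alarm) -> (door || alarm)) = True
    (idle && fog) <-> fog = True
      idle && fog = False
    (key || !alarm) -> (door || alarm) = True
      key || !alarm = True
        !alarm = False
      door || alarm = True
  ((!idle <-> key) && !fog) && (!valve && !fog) = True
    (!idle <-> key) && !fog = True
      !idle <-> key = True
        !idle = True
      !fog = True
    !valve && !fog = True
      !valve = True
      !fog = True
Both conjuncts True, so the formula holds.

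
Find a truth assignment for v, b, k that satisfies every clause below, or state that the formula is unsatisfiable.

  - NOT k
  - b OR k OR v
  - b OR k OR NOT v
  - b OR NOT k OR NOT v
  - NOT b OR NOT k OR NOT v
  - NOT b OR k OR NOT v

v: False, b: True, k: False

Unit clause (NOT k) forces k = False.
Set v = False.
  then (b OR k OR v) forces b = True.
Check each clause:
  (NOT k): NOT k holds.
  (b OR k OR v): b holds.
  (b OR k OR NOT v): b holds.
  (b OR NOT k OR NOT v): b holds.
  (NOT b OR NOT k OR NOT v): NOT k holds.
  (NOT b OR k OR NOT v): NOT v holds.
All clauses satisfied.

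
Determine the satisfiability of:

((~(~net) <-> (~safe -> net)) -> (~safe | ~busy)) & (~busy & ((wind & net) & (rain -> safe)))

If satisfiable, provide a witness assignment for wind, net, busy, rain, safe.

wind = True, net = True, busy = False, rain = False, safe = True

  (~(~net) <-> (~safe -> net)) -> (~safe | ~busy) = True
    ~(~net) <-> (~safe -> net) = True
      ~(~net) = True
        ~net = False
      ~safe -> net = True
        ~safe = False
    ~safe | ~busy = True
      ~safe = False
      ~busy = True
  ~busy & ((wind & net) & (rain -> safe)) = True
    ~busy = True
    (wind & net) & (rain -> safe) = True
      wind & net = True
      rain -> safe = True
Both conjuncts True, so the formula holds.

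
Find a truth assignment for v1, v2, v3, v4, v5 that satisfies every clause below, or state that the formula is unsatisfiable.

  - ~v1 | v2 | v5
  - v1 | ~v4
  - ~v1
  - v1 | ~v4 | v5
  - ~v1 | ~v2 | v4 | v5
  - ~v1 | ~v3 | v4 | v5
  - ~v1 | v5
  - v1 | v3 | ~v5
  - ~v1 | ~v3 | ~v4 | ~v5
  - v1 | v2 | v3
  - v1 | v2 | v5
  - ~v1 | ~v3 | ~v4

v1 = False; v2 = True; v3 = True; v4 = False; v5 = False

Unit clause (~v1) forces v1 = False.
In (v1 | ~v4) only ~v4 is left, so v4 = False.
Set v2 = True.
Set v3 = True.
Set v5 = False.
All clauses satisfied.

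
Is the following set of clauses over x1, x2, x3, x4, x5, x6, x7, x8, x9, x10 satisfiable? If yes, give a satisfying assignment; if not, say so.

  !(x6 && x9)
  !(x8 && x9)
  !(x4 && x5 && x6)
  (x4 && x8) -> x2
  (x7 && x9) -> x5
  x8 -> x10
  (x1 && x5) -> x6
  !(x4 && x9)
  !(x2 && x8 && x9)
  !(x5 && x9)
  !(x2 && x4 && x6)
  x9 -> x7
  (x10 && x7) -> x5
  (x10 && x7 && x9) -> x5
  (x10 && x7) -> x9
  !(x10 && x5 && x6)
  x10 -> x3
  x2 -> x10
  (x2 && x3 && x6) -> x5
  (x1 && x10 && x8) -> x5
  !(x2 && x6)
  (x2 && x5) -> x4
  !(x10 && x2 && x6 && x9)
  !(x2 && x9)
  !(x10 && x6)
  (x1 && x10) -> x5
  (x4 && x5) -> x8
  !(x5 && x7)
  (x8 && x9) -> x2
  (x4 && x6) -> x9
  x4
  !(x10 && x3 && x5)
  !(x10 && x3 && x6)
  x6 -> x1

Unit clause (x4) forces x4 = True.
In (!x4 || !x9) only !x9 is left, so x9 = False.
In (!x4 || !x6 || x9) only !x6 is left, so x6 = False.
Set x1 = True.
  then (!x1 || !x5 || x6) forces x5 = False.
  then (!x1 || !x10 || x5) forces x10 = False.
  then (x10 || !x8) forces x8 = False.
  then (x10 || !x2) forces x2 = False.
Set x3 = False.
Set x7 = False.
All clauses satisfied.

x1: True, x2: False, x3: False, x4: True, x5: False, x6: False, x7: False, x8: False, x9: False, x10: False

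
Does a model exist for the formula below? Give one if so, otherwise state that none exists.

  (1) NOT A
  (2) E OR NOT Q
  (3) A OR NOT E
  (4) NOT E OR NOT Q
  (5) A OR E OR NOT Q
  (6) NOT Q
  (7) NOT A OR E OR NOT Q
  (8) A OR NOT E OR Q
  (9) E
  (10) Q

No satisfying assignment exists.

Case Q = True:
  Clause (NOT Q) is falsified — contradiction.
Case Q = False:
  Clause (Q) is falsified — contradiction.
Both cases fail, so the formula is unsatisfiable.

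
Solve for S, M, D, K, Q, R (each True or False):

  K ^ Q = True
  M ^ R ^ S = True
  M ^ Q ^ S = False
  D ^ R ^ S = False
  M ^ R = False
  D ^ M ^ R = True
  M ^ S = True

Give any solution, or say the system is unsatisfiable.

S = True, M = False, D = True, K = False, Q = True, R = False

K ^ Q = F ^ T = True ✓
M ^ R ^ S = F ^ F ^ T = True ✓
M ^ Q ^ S = F ^ T ^ T = False ✓
D ^ R ^ S = T ^ F ^ T = False ✓
M ^ R = F ^ F = False ✓
D ^ M ^ R = T ^ F ^ F = True ✓
M ^ S = F ^ T = True ✓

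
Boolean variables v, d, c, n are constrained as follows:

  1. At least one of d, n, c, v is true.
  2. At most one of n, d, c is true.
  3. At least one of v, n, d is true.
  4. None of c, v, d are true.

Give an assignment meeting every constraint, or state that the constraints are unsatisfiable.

v=F; d=F; c=F; n=T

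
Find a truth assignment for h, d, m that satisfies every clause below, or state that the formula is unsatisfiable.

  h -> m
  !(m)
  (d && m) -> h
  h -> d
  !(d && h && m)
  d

Unit clause (d) forces d = True.
Unit clause (!m) forces m = False.
In (!h || m) only !h is left, so h = False.
All clauses satisfied.

h: False, d: True, m: False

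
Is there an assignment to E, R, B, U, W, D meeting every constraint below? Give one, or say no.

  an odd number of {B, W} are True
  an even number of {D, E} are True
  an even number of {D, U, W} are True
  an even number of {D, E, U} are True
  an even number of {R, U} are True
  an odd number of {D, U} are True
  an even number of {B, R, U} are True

E: True, R: False, B: False, U: False, W: True, D: True

{B, W}: 1 true → odd ✓
{D, E}: 2 true → even ✓
{D, U, W}: 2 true → even ✓
{D, E, U}: 2 true → even ✓
{R, U}: 0 true → even ✓
{D, U}: 1 true → odd ✓
{B, R, U}: 0 true → even ✓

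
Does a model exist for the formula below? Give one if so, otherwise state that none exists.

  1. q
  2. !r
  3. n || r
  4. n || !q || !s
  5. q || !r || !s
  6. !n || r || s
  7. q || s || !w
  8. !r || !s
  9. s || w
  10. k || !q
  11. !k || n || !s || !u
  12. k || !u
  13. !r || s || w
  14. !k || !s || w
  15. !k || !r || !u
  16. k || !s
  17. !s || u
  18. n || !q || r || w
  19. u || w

r = False, k = True, s = True, q = True, n = True, w = True, u = True

Unit clause (q) forces q = True.
Unit clause (!r) forces r = False.
In (n || r) only n is left, so n = True.
In (!n || r || s) only s is left, so s = True.
In (k || !q) only k is left, so k = True.
In (!k || !s || w) only w is left, so w = True.
In (!s || u) only u is left, so u = True.
All clauses satisfied.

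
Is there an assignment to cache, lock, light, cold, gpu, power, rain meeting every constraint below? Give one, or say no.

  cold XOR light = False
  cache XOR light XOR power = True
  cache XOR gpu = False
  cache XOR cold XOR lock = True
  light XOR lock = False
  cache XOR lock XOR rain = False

cache = True, lock = True, light = True, cold = True, gpu = True, power = True, rain = False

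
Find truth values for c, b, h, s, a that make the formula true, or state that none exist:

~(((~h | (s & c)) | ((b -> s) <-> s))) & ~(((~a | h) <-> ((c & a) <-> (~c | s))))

c: False; b: False; h: True; s: False; a: False

  ~(((~h | (s & c)) | ((b -> s) <-> s))) = True
    (~h | (s & c)) | ((b -> s) <-> s) = False
      ~h | (s & c) = False
        ~h = False
        s & c = False
      (b -> s) <-> s = False
        b -> s = True
  ~(((~a | h) <-> ((c & a) <-> (~c | s)))) = True
    (~a | h) <-> ((c & a) <-> (~c | s)) = False
      ~a | h = True
        ~a = True
      (c & a) <-> (~c | s) = False
        c & a = False
        ~c | s = True
          ~c = True
Both conjuncts True, so the formula holds.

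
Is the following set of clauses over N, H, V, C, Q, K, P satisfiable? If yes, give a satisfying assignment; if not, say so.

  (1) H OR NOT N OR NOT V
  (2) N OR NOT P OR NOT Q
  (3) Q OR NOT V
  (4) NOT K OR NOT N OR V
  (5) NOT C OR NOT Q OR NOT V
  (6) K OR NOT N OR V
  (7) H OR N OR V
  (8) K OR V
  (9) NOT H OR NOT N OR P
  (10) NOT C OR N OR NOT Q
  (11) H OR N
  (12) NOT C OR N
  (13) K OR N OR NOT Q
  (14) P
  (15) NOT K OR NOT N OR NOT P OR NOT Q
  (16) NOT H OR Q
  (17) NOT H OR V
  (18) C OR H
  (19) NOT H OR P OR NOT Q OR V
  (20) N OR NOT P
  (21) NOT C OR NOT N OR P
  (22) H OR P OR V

Unit clause (P) forces P = True.
In (N OR NOT P) only N is left, so N = True.
Try H = False:
  (H OR NOT N OR NOT V) forces V = False.
  (NOT K OR NOT N OR V) forces K = False.
  clause (K OR NOT N OR V) is falsified — backtrack.
So H = True.
  then (NOT H OR Q) forces Q = True.
  then (NOT H OR V) forces V = True.
  then (NOT C OR NOT Q OR NOT V) forces C = False.
  then (NOT K OR NOT N OR NOT P OR NOT Q) forces K = False.
All clauses satisfied.

N: True; H: True; V: True; C: False; Q: True; K: False; P: True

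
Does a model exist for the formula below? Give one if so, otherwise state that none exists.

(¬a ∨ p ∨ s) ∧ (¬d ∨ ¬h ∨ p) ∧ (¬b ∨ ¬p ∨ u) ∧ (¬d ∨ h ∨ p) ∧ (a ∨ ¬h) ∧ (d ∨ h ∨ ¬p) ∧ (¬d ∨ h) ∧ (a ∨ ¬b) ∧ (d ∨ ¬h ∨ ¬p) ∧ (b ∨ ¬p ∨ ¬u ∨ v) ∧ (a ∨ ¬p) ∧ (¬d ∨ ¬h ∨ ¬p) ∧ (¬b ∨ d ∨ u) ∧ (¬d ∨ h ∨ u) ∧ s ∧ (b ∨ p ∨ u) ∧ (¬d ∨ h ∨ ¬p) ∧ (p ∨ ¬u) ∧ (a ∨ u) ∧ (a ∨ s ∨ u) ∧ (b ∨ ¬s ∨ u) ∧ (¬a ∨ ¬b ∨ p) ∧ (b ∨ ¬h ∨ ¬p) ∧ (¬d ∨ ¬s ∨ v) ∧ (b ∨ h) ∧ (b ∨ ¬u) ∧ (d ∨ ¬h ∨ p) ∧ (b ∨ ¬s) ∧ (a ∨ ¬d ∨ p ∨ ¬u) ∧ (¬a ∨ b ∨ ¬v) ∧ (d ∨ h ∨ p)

Case h = True:
  (a ∨ ¬h) forces a = True.
  (s) forces s = True.
  (b ∨ ¬s) forces b = True.
  (¬a ∨ ¬b ∨ p) forces p = True.
  (¬b ∨ ¬p ∨ u) forces u = True.
  (d ∨ ¬h ∨ ¬p) forces d = True.
  Clause (¬d ∨ ¬h ∨ ¬p) is falsified — contradiction.
Case h = False:
  (¬d ∨ h) forces d = False.
  (d ∨ h ∨ ¬p) forces p = False.
  Clause (d ∨ h ∨ p) is falsified — contradiction.
Both cases fail, so the formula is unsatisfiable.

UNSATISFIABLE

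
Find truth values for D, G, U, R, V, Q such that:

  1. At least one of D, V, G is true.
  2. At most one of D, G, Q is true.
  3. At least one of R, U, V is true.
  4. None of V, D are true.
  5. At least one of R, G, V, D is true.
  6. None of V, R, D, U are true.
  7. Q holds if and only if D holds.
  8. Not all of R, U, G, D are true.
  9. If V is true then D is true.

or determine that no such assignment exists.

Case U = True:
  Constraint (6) is violated (U=T) — contradiction.
Case U = False:
  (4) forces V = False.
  (3) with U=F, V=F forces R = True.
  Constraint (6) is violated (R=T) — contradiction.
Both cases fail — unsatisfiable.

UNSATISFIABLE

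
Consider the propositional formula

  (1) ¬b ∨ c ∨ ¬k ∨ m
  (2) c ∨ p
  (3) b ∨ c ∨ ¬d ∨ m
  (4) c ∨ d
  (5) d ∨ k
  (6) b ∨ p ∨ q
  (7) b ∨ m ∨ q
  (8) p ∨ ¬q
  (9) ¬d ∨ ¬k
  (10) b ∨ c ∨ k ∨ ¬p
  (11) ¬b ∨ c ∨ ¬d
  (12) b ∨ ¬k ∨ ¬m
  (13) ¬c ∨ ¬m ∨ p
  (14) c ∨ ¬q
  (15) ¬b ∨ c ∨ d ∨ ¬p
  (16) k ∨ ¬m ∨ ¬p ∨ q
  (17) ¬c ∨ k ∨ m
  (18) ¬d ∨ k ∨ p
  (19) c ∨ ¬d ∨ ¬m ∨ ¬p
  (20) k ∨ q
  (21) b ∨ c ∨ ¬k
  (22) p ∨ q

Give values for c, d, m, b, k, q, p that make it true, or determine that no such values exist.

c = True, d = False, m = False, b = False, k = True, q = True, p = True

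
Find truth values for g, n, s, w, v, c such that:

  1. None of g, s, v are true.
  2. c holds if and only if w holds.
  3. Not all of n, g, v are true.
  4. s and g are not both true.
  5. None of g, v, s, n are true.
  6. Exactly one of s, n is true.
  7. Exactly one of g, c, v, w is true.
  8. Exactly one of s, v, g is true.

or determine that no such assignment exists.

Case g = True:
  Constraint (1) is violated (g=T) — contradiction.
Case g = False:
  (1) forces s = False.
  (1) forces v = False.
  Constraint (8) is violated (s=F, v=F, g=F) — contradiction.
Both cases fail — unsatisfiable.

Unsatisfiable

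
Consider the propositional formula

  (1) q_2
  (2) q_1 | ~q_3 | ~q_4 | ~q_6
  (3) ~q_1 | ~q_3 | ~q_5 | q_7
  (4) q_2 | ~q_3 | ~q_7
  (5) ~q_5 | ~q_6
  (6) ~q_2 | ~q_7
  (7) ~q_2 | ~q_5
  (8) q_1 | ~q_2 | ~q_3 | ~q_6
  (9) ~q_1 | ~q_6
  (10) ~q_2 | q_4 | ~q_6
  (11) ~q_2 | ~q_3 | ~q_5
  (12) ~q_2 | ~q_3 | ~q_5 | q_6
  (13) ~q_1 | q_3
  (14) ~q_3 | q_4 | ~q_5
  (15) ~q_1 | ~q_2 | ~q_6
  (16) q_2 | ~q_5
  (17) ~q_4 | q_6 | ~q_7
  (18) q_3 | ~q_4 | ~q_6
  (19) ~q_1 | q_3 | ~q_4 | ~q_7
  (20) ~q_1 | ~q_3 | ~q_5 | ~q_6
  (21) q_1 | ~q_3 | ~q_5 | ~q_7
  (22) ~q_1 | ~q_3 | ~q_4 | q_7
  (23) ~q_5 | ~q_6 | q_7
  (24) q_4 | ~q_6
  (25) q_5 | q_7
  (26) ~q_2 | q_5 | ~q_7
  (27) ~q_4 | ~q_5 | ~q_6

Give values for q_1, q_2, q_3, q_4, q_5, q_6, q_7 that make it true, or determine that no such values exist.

Case q_2 = True:
  (~q_2 | ~q_7) forces q_7 = False.
  (~q_2 | ~q_5) forces q_5 = False.
  Clause (q_5 | q_7) is falsified — contradiction.
Case q_2 = False:
  Clause (q_2) is falsified — contradiction.
Both cases fail, so the formula is unsatisfiable.

The formula is unsatisfiable.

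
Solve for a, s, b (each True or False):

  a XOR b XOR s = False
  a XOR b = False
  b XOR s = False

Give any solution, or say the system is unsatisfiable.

a = False, s = False, b = False

a XOR b XOR s = F XOR F XOR F = False ✓
a XOR b = F XOR F = False ✓
b XOR s = F XOR F = False ✓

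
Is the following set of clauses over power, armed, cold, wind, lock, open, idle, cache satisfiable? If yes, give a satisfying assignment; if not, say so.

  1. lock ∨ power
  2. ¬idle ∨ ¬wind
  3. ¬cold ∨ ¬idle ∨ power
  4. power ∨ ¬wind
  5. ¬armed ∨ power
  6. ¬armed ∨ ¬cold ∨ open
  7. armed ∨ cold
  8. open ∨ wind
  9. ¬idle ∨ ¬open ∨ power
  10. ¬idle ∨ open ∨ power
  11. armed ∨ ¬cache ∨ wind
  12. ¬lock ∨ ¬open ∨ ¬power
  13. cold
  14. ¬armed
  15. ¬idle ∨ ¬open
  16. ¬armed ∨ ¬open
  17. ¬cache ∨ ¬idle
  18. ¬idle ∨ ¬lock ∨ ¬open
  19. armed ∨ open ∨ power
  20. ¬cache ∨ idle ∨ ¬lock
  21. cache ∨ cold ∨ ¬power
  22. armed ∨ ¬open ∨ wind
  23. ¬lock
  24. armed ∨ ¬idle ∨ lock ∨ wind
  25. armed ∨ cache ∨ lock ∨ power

power: True, armed: False, cold: True, wind: True, lock: False, open: True, idle: False, cache: True

Unit clause (cold) forces cold = True.
Unit clause (¬armed) forces armed = False.
Unit clause (¬lock) forces lock = False.
In (lock ∨ power) only power is left, so power = True.
Try wind = False:
  (open ∨ wind) forces open = True.
  clause (armed ∨ ¬open ∨ wind) is falsified — backtrack.
So wind = True.
  then (¬idle ∨ ¬wind) forces idle = False.
Set open = True.
Set cache = True.
All clauses satisfied.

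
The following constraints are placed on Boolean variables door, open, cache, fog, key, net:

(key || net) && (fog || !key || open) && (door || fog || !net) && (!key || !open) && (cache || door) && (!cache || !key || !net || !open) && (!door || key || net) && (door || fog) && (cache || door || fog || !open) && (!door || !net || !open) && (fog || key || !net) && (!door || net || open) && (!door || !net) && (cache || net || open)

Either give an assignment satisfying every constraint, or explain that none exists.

door: False, open: True, cache: True, fog: True, key: False, net: True

Try door = True:
  (!door || !net) forces net = False.
  (key || net) forces key = True.
  (!key || !open) forces open = False.
  clause (!door || net || open) is falsified — backtrack.
So door = False.
  then (cache || door) forces cache = True.
  then (door || fog) forces fog = True.
Set open = True.
  then (!key || !open) forces key = False.
  then (key || net) forces net = True.
All clauses satisfied.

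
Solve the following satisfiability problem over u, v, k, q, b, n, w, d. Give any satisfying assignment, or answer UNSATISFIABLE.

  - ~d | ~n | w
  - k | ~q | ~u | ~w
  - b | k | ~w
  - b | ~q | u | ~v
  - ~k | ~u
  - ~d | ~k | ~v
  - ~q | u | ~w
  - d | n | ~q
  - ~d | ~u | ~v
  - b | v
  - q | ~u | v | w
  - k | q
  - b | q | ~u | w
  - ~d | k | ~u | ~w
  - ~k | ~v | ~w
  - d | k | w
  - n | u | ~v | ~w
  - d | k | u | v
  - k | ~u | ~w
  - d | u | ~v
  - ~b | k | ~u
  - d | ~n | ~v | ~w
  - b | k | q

u = False, v = True, k = False, q = True, b = True, n = False, w = False, d = True

Set u = False.
Set v = True.
  then (d | u | ~v) forces d = True.
  then (~d | ~k | ~v) forces k = False.
  then (k | q) forces q = True.
  then (b | ~q | u | ~v) forces b = True.
  then (~q | u | ~w) forces w = False.
  then (~d | ~n | w) forces n = False.
All clauses satisfied.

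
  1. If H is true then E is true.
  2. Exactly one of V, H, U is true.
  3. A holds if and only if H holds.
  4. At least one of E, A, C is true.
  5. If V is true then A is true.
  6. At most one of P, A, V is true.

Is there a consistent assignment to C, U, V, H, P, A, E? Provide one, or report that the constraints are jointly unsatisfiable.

C: True; U: True; V: False; H: False; P: False; A: False; E: True

  (1) H=F ⇒ E: vacuous ✓
  (2) {V, H, U}: 1 true — exactly one ✓
  (3) A=F, H=F — same ✓
  (4) {E, A, C}: 2 true — at least one ✓
  (5) V=F ⇒ A: vacuous ✓
  (6) {P, A, V}: 0 true — at most one ✓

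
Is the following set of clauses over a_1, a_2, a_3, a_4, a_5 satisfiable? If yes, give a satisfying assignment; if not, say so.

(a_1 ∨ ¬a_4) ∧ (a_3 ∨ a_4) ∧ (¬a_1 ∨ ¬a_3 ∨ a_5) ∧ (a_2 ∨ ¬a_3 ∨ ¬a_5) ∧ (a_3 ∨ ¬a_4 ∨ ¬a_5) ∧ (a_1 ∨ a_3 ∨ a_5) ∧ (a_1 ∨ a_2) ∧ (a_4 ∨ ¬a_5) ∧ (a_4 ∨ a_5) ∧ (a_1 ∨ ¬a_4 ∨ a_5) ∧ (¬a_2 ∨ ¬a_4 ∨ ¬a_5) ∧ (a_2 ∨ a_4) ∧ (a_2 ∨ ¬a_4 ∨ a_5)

Set a_1 = True.
Try a_2 = False:
  (a_2 ∨ a_4) forces a_4 = True.
  (a_2 ∨ ¬a_4 ∨ a_5) forces a_5 = True.
  (a_2 ∨ ¬a_3 ∨ ¬a_5) forces a_3 = False.
  clause (a_3 ∨ ¬a_4 ∨ ¬a_5) is falsified — backtrack.
So a_2 = True.
Set a_3 = False.
  then (a_3 ∨ a_4) forces a_4 = True.
  then (a_3 ∨ ¬a_4 ∨ ¬a_5) forces a_5 = False.
All clauses satisfied.

a_1=T; a_2=T; a_3=F; a_4=T; a_5=F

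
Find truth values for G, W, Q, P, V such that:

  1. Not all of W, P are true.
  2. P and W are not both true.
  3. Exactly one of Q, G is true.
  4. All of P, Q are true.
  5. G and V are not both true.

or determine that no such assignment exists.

G: False; W: False; Q: True; P: True; V: False

  (1) {W, P}: 1/2 true — not all ✓
  (2) P=T, W=F — not both ✓
  (3) {Q, G}: 1 true — exactly one ✓
  (4) {P, Q}: all 2 true ✓
  (5) G=F, V=F — not both ✓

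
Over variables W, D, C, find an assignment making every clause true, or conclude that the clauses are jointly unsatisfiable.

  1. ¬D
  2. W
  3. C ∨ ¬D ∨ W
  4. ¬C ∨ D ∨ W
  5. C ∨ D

Unit clause (¬D) forces D = False.
Unit clause (W) forces W = True.
In (C ∨ D) only C is left, so C = True.
Check each clause:
  (¬D): ¬D holds.
  (W): W holds.
  (C ∨ ¬D ∨ W): C holds.
  (¬C ∨ D ∨ W): W holds.
  (C ∨ D): C holds.
All clauses satisfied.

W=T, D=F, C=T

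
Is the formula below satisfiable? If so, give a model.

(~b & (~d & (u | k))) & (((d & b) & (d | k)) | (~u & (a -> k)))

d = False; k = True; u = False; a = True; b = False

  ~b & (~d & (u | k)) = True
    ~b = True
    ~d & (u | k) = True
      ~d = True
      u | k = True
  ((d & b) & (d | k)) | (~u & (a -> k)) = True
    (d & b) & (d | k) = False
      d & b = False
      d | k = True
    ~u & (a -> k) = True
      ~u = True
      a -> k = True
Both conjuncts True, so the formula holds.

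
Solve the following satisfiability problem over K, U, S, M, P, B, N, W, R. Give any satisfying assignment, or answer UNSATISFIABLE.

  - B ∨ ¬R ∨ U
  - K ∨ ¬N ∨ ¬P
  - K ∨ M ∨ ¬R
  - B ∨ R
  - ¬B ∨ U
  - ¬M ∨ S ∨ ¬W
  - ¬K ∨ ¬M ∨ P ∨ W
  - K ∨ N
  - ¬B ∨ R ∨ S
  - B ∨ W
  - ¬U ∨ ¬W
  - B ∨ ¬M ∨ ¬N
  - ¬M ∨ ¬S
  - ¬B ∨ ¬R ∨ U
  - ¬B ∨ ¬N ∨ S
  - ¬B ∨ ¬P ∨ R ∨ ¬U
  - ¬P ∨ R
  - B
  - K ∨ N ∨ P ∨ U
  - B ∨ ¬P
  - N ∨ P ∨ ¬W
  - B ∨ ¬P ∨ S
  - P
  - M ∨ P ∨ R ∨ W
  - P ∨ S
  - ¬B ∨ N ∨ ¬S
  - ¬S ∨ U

Unit clause (B) forces B = True.
Unit clause (P) forces P = True.
In (¬B ∨ U) only U is left, so U = True.
In (¬U ∨ ¬W) only ¬W is left, so W = False.
In (¬B ∨ ¬P ∨ R ∨ ¬U) only R is left, so R = True.
Set K = True.
Set S = False.
  then (¬B ∨ ¬N ∨ S) forces N = False.
Set M = False.
All clauses satisfied.

K = True, U = True, S = False, M = False, P = True, B = True, N = False, W = False, R = True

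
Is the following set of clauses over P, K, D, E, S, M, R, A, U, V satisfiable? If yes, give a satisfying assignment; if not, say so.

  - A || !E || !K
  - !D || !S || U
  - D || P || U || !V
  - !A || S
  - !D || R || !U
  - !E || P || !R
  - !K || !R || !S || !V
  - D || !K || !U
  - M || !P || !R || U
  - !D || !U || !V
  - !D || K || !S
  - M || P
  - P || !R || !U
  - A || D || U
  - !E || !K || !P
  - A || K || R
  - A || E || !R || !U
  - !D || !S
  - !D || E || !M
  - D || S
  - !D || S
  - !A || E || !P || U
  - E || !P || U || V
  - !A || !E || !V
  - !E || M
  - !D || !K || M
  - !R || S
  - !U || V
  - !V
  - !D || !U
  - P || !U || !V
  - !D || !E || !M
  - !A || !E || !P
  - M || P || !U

P = False; K = True; D = False; E = False; S = True; M = True; R = True; A = True; U = False; V = False

Unit clause (!V) forces V = False.
In (!U || V) only !U is left, so U = False.
Set P = False.
  then (M || P) forces M = True.
Set K = True.
Try D = True:
  (!D || !S || U) forces S = False.
  clause (!D || S) is falsified — backtrack.
So D = False.
  then (A || D || U) forces A = True.
  then (D || S) forces S = True.
Set E = False.
Set R = True.
All clauses satisfied.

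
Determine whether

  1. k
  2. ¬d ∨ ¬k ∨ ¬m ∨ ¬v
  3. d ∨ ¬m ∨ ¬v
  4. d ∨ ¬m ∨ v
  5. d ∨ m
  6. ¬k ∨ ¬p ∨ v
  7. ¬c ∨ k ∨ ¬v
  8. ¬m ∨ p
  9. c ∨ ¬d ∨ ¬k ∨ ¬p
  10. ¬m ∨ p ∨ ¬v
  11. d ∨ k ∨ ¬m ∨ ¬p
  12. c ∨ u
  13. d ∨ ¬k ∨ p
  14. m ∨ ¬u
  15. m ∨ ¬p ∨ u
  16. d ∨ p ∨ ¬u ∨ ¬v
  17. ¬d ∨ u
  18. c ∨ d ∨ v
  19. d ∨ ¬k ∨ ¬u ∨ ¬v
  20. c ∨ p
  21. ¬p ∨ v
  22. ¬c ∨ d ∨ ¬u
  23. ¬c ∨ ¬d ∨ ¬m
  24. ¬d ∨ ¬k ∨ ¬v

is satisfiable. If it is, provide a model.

Unsatisfiable — no assignment works.

Case m = True:
  (k) forces k = True.
  (¬m ∨ p) forces p = True.
  (¬k ∨ ¬p ∨ v) forces v = True.
  (¬d ∨ ¬k ∨ ¬m ∨ ¬v) forces d = False.
  Clause (d ∨ ¬m ∨ ¬v) is falsified — contradiction.
Case m = False:
  (k) forces k = True.
  (d ∨ m) forces d = True.
  (m ∨ ¬u) forces u = False.
  Clause (¬d ∨ u) is falsified — contradiction.
Both cases fail, so the formula is unsatisfiable.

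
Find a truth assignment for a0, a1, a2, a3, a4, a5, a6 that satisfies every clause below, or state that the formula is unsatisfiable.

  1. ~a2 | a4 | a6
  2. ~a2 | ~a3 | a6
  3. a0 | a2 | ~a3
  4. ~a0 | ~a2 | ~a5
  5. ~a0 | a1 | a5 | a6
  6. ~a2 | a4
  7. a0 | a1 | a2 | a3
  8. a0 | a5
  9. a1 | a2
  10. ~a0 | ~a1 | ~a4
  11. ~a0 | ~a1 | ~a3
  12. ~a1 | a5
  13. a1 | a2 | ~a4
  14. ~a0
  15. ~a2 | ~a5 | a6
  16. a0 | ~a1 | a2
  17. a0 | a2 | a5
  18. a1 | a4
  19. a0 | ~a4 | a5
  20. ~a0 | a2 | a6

a0 = False, a1 = False, a2 = True, a3 = False, a4 = True, a5 = True, a6 = True

Unit clause (~a0) forces a0 = False.
In (a0 | a5) only a5 is left, so a5 = True.
Set a1 = False.
  then (a1 | a2) forces a2 = True.
  then (~a2 | ~a5 | a6) forces a6 = True.
  then (a1 | a4) forces a4 = True.
Set a3 = False.
All clauses satisfied.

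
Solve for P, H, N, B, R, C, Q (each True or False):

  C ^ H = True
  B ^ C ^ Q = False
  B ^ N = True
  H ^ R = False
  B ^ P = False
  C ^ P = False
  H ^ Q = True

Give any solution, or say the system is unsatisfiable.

P = False; H = True; N = True; B = False; R = True; C = False; Q = False

C ^ H = F ^ T = True ✓
B ^ C ^ Q = F ^ F ^ F = False ✓
B ^ N = F ^ T = True ✓
H ^ R = T ^ T = False ✓
B ^ P = F ^ F = False ✓
C ^ P = F ^ F = False ✓
H ^ Q = T ^ F = True ✓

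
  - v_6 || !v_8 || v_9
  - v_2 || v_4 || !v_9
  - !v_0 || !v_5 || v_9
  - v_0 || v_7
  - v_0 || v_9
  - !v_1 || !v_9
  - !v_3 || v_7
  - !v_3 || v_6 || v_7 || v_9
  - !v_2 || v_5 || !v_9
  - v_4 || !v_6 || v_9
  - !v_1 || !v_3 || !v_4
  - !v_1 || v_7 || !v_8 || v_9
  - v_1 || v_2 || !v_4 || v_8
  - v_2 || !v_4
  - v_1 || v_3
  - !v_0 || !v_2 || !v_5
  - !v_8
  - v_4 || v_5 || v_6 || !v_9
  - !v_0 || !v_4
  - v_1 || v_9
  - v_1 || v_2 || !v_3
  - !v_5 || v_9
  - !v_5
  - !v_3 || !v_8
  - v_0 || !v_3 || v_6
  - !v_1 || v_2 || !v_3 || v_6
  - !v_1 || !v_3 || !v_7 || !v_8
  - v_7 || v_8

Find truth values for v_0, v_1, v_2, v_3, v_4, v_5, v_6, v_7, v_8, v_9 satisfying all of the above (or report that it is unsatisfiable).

Unit clause (!v_8) forces v_8 = False.
Unit clause (!v_5) forces v_5 = False.
In (v_7 || v_8) only v_7 is left, so v_7 = True.
Try v_0 = False:
  (v_0 || v_9) forces v_9 = True.
  (!v_1 || !v_9) forces v_1 = False.
  (!v_2 || v_5 || !v_9) forces v_2 = False.
  (v_2 || v_4 || !v_9) forces v_4 = True.
  clause (v_1 || v_2 || !v_4 || v_8) is falsified — backtrack.
So v_0 = True.
  then (!v_0 || !v_4) forces v_4 = False.
Try v_1 = False:
  (v_1 || v_3) forces v_3 = True.
  (v_1 || v_9) forces v_9 = True.
  (v_2 || v_4 || !v_9) forces v_2 = True.
  clause (!v_2 || v_5 || !v_9) is falsified — backtrack.
So v_1 = True.
  then (!v_1 || !v_9) forces v_9 = False.
  then (v_4 || !v_6 || v_9) forces v_6 = False.
Set v_2 = True.
Set v_3 = True.
All clauses satisfied.

v_0=T, v_1=T, v_2=T, v_3=T, v_4=F, v_5=F, v_6=F, v_7=T, v_8=F, v_9=F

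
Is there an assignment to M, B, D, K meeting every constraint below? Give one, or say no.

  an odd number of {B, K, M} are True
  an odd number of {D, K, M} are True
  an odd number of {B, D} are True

The formula is unsatisfiable.

Adding constraints 1, 2, 3 mod 2: every variable appears an even number of times on the left, so the left side is 0.
But the right sides sum to 1 (mod 2). 0 ≠ 1 — the system is inconsistent.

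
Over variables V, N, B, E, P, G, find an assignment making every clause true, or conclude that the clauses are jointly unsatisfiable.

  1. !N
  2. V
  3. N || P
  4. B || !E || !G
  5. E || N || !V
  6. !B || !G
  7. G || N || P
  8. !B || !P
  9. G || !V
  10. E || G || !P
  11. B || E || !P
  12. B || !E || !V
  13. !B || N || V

Unsatisfiable

Case V = True:
  (!N) forces N = False.
  (N || P) forces P = True.
  (E || N || !V) forces E = True.
  (!B || !P) forces B = False.
  Clause (B || !E || !V) is falsified — contradiction.
Case V = False:
  Clause (V) is falsified — contradiction.
Both cases fail, so the formula is unsatisfiable.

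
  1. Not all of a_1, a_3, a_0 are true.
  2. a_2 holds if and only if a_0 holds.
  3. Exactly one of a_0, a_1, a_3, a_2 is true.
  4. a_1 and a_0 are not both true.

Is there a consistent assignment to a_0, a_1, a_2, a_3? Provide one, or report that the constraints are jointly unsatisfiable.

a_0: False; a_1: False; a_2: False; a_3: True

  (1) {a_1, a_3, a_0}: 1/3 true — not all ✓
  (2) a_2=F, a_0=F — same ✓
  (3) {a_0, a_1, a_3, a_2}: 1 true — exactly one ✓
  (4) a_1=F, a_0=F — not both ✓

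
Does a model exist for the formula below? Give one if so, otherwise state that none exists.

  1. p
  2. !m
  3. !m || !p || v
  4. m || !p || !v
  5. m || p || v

p = True, v = False, m = False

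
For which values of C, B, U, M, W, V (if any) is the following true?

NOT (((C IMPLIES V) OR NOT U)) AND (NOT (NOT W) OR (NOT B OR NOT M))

C = True, B = False, U = True, M = False, W = False, V = False

  NOT (((C IMPLIES V) OR NOT U)) = True
    (C IMPLIES V) OR NOT U = False
      C IMPLIES V = False
      NOT U = False
  NOT (NOT W) OR (NOT B OR NOT M) = True
    NOT (NOT W) = False
      NOT W = True
    NOT B OR NOT M = True
      NOT B = True
      NOT M = True
Both conjuncts True, so the formula holds.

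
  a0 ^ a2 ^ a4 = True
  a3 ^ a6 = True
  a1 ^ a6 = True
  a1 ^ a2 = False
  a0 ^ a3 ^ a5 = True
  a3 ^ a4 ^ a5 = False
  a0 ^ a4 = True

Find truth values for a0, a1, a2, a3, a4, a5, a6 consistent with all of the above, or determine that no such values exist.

a0 = True, a1 = False, a2 = False, a3 = False, a4 = False, a5 = False, a6 = True

a0 ^ a2 ^ a4 = T ^ F ^ F = True ✓
a3 ^ a6 = F ^ T = True ✓
a1 ^ a6 = F ^ T = True ✓
a1 ^ a2 = F ^ F = False ✓
a0 ^ a3 ^ a5 = T ^ F ^ F = True ✓
a3 ^ a4 ^ a5 = F ^ F ^ F = False ✓
a0 ^ a4 = T ^ F = True ✓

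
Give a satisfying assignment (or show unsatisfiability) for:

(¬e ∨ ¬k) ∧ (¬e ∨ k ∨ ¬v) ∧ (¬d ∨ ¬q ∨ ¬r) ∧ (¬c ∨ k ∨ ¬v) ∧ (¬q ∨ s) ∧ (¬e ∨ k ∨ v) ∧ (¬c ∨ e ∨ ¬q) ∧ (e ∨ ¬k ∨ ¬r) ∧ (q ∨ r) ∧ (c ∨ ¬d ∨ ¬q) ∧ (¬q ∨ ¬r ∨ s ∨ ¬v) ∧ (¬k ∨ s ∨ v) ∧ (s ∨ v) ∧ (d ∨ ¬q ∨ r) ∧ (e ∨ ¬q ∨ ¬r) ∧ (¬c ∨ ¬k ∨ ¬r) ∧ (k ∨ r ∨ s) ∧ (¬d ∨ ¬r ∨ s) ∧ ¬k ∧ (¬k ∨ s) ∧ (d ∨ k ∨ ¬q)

q = False; e = False; s = False; d = False; c = False; r = True; v = True; k = False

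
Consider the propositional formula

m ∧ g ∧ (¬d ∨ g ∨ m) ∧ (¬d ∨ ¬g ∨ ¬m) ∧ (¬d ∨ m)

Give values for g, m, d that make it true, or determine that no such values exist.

g=T, m=T, d=F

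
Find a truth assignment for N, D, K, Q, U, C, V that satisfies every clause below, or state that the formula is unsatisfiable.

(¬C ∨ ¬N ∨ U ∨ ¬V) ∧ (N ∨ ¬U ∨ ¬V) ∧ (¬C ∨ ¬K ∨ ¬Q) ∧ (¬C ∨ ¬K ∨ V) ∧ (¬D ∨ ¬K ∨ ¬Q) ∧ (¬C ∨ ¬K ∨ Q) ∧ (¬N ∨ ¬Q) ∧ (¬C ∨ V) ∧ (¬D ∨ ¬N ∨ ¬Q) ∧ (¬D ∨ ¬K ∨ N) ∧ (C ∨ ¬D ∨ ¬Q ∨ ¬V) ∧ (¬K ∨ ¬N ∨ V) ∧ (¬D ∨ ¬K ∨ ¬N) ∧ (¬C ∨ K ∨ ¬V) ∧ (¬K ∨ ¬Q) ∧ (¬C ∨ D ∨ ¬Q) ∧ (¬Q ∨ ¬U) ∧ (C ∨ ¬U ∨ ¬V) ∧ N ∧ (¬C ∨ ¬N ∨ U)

Unit clause (N) forces N = True.
In (¬N ∨ ¬Q) only ¬Q is left, so Q = False.
Set D = False.
Set K = True.
  then (¬C ∨ ¬K ∨ Q) forces C = False.
  then (¬K ∨ ¬N ∨ V) forces V = True.
  then (C ∨ ¬U ∨ ¬V) forces U = False.
All clauses satisfied.

N = True; D = False; K = True; Q = False; U = False; C = False; V = True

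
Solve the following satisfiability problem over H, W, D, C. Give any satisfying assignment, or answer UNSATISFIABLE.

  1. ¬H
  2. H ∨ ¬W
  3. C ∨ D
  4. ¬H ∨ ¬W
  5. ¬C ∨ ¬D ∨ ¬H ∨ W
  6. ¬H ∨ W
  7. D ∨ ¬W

H = False; W = False; D = False; C = True

Unit clause (¬H) forces H = False.
In (H ∨ ¬W) only ¬W is left, so W = False.
Set D = False.
  then (C ∨ D) forces C = True.
Check each clause:
  (¬H): ¬H holds.
  (H ∨ ¬W): ¬W holds.
  (C ∨ D): C holds.
  (¬H ∨ ¬W): ¬H holds.
  (¬C ∨ ¬D ∨ ¬H ∨ W): ¬D holds.
  (¬H ∨ W): ¬H holds.
  (D ∨ ¬W): ¬W holds.
All clauses satisfied.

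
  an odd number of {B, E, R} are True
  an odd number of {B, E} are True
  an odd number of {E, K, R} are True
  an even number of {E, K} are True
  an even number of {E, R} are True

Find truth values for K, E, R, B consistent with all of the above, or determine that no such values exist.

UNSATISFIABLE

Adding constraints 1, 2, 3, 4 mod 2: every variable appears an even number of times on the left, so the left side is 0.
But the right sides sum to 1 (mod 2). 0 ≠ 1 — the system is inconsistent.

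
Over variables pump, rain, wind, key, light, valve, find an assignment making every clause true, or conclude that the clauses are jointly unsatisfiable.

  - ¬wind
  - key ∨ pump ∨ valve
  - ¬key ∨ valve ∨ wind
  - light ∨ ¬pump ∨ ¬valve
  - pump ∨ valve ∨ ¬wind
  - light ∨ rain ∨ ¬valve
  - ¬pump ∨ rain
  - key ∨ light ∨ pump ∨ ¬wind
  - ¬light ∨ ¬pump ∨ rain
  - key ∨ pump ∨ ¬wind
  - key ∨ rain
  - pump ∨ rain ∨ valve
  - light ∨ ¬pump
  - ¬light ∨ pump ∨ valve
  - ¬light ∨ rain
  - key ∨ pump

pump = False, rain = True, wind = False, key = True, light = False, valve = True

Unit clause (¬wind) forces wind = False.
Set pump = False.
  then (key ∨ pump) forces key = True.
  then (¬key ∨ valve ∨ wind) forces valve = True.
Try rain = False:
  (light ∨ rain ∨ ¬valve) forces light = True.
  clause (¬light ∨ rain) is falsified — backtrack.
So rain = True.
Set light = False.
All clauses satisfied.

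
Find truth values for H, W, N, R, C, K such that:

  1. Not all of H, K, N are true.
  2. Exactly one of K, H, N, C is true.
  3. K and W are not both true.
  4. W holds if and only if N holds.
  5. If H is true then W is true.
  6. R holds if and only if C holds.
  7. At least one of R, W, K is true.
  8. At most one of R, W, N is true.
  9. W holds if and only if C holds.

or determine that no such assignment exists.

H = False, W = False, N = False, R = False, C = False, K = True

  (1) {H, K, N}: 1/3 true — not all ✓
  (2) {K, H, N, C}: 1 true — exactly one ✓
  (3) K=T, W=F — not both ✓
  (4) W=F, N=F — same ✓
  (5) H=F ⇒ W: vacuous ✓
  (6) R=F, C=F — same ✓
  (7) {R, W, K}: 1 true — at least one ✓
  (8) {R, W, N}: 0 true — at most one ✓
  (9) W=F, C=F — same ✓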